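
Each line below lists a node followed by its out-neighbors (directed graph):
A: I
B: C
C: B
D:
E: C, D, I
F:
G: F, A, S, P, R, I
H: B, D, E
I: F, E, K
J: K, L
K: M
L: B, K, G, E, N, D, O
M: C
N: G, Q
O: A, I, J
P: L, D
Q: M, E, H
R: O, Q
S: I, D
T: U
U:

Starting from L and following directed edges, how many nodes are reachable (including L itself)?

BFS from L visits: L, B, K, G, E, N, D, O, C, M, F, A, S, P, R, I, Q, J, H
Reachable nodes: 19 of 21 total.

19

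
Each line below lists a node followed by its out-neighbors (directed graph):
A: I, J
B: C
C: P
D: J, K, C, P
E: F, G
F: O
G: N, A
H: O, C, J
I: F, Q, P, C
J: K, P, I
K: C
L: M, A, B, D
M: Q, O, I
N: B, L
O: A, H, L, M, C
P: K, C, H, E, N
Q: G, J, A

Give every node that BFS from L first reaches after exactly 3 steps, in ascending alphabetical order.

E, F, G, H, N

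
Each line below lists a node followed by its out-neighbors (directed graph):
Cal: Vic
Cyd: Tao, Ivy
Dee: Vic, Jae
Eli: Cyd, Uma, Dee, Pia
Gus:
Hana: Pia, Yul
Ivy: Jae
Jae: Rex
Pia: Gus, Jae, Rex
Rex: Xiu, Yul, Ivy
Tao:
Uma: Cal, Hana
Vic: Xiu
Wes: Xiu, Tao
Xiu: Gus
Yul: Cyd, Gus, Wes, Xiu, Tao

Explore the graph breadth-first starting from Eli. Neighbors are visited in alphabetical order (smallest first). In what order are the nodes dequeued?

Visit Eli; enqueue Cyd, Dee, Pia, Uma → queue [Cyd, Dee, Pia, Uma]
Visit Cyd; enqueue Ivy, Tao → queue [Dee, Pia, Uma, Ivy, Tao]
Visit Dee; enqueue Jae, Vic → queue [Pia, Uma, Ivy, Tao, Jae, Vic]
Visit Pia; enqueue Gus, Rex → queue [Uma, Ivy, Tao, Jae, Vic, Gus, Rex]
Visit Uma; enqueue Cal, Hana → queue [Ivy, Tao, Jae, Vic, Gus, Rex, Cal, Hana]
Visit Ivy → queue [Tao, Jae, Vic, Gus, Rex, Cal, Hana]
Visit Tao → queue [Jae, Vic, Gus, Rex, Cal, Hana]
Visit Jae → queue [Vic, Gus, Rex, Cal, Hana]
Visit Vic; enqueue Xiu → queue [Gus, Rex, Cal, Hana, Xiu]
Visit Gus → queue [Rex, Cal, Hana, Xiu]
Visit Rex; enqueue Yul → queue [Cal, Hana, Xiu, Yul]
Visit Cal → queue [Hana, Xiu, Yul]
Visit Hana → queue [Xiu, Yul]
Visit Xiu → queue [Yul]
Visit Yul; enqueue Wes → queue [Wes]
Visit Wes → queue []

Eli -> Cyd -> Dee -> Pia -> Uma -> Ivy -> Tao -> Jae -> Vic -> Gus -> Rex -> Cal -> Hana -> Xiu -> Yul -> Wes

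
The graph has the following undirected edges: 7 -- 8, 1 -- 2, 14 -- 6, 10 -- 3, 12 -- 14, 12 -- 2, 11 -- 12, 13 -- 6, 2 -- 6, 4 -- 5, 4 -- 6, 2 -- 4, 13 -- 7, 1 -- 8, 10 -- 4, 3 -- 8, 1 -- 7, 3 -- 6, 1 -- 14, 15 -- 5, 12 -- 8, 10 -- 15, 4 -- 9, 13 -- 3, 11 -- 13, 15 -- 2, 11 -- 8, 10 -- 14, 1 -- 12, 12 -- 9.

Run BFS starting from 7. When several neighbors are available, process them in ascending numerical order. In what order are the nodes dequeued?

7, 1, 8, 13, 2, 12, 14, 3, 11, 6, 4, 15, 9, 10, 5

Visit 7; enqueue 1, 8, 13 → queue [1, 8, 13]
Visit 1; enqueue 2, 12, 14 → queue [8, 13, 2, 12, 14]
Visit 8; enqueue 3, 11 → queue [13, 2, 12, 14, 3, 11]
Visit 13; enqueue 6 → queue [2, 12, 14, 3, 11, 6]
Visit 2; enqueue 4, 15 → queue [12, 14, 3, 11, 6, 4, 15]
Visit 12; enqueue 9 → queue [14, 3, 11, 6, 4, 15, 9]
Visit 14; enqueue 10 → queue [3, 11, 6, 4, 15, 9, 10]
Visit 3 → queue [11, 6, 4, 15, 9, 10]
Visit 11 → queue [6, 4, 15, 9, 10]
Visit 6 → queue [4, 15, 9, 10]
Visit 4; enqueue 5 → queue [15, 9, 10, 5]
Visit 15 → queue [9, 10, 5]
Visit 9 → queue [10, 5]
Visit 10 → queue [5]
Visit 5 → queue []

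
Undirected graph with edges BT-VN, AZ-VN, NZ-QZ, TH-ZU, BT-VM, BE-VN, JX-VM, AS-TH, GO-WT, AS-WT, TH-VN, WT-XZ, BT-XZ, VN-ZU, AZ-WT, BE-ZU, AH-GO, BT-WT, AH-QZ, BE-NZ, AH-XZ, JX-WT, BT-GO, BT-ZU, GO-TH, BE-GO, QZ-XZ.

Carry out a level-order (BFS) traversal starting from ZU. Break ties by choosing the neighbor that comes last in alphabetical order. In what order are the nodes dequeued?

ZU, VN, TH, BT, BE, AZ, GO, AS, XZ, WT, VM, NZ, AH, QZ, JX

Visit ZU; enqueue VN, TH, BT, BE → queue [VN, TH, BT, BE]
Visit VN; enqueue AZ → queue [TH, BT, BE, AZ]
Visit TH; enqueue GO, AS → queue [BT, BE, AZ, GO, AS]
Visit BT; enqueue XZ, WT, VM → queue [BE, AZ, GO, AS, XZ, WT, VM]
Visit BE; enqueue NZ → queue [AZ, GO, AS, XZ, WT, VM, NZ]
Visit AZ → queue [GO, AS, XZ, WT, VM, NZ]
Visit GO; enqueue AH → queue [AS, XZ, WT, VM, NZ, AH]
Visit AS → queue [XZ, WT, VM, NZ, AH]
Visit XZ; enqueue QZ → queue [WT, VM, NZ, AH, QZ]
Visit WT; enqueue JX → queue [VM, NZ, AH, QZ, JX]
Visit VM → queue [NZ, AH, QZ, JX]
Visit NZ → queue [AH, QZ, JX]
Visit AH → queue [QZ, JX]
Visit QZ → queue [JX]
Visit JX → queue []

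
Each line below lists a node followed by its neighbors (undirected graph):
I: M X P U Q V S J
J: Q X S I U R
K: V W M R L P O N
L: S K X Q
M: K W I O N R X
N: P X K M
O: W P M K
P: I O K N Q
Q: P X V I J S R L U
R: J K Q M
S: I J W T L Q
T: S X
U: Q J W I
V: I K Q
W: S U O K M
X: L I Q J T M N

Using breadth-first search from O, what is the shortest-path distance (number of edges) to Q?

2

Level 0: O
Level 1: K, M, P, W
Level 2: I, L, N, Q, R, S, U, V, X
Level 3: J, T
Q first appears at level 2.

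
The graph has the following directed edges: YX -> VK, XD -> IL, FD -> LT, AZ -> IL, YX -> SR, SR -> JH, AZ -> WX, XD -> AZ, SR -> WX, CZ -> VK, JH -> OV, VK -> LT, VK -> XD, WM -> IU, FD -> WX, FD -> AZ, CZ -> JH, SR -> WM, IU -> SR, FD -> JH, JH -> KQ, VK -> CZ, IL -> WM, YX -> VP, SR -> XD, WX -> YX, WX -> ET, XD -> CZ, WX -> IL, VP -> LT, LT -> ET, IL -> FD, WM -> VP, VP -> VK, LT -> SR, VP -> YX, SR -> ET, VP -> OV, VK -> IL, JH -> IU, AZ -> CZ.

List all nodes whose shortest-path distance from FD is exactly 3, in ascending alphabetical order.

VK, VP, WM, XD

Level 0: FD
Level 1: AZ, JH, LT, WX
Level 2: CZ, ET, IL, IU, KQ, OV, SR, YX
Level 3: VK, VP, WM, XD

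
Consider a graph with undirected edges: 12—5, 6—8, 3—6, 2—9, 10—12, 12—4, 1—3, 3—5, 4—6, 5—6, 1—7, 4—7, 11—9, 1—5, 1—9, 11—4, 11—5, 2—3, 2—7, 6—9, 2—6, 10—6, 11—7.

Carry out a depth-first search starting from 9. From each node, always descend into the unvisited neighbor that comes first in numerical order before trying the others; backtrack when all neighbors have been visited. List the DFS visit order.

Visit 9
9 → 1
1 → 3
3 → 2
2 → 6
6 → 4
4 → 7
7 → 11
11 → 5
5 → 12
12 → 10
6 → 8

9 → 1 → 3 → 2 → 6 → 4 → 7 → 11 → 5 → 12 → 10 → 8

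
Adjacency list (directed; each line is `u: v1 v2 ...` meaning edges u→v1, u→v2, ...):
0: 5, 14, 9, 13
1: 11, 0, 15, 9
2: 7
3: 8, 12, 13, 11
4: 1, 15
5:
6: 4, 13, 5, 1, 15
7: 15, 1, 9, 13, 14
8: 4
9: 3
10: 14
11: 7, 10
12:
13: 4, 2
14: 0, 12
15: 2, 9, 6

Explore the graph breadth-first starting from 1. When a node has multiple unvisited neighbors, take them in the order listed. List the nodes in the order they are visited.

Visit 1; enqueue 11, 0, 15, 9 → queue [11, 0, 15, 9]
Visit 11; enqueue 7, 10 → queue [0, 15, 9, 7, 10]
Visit 0; enqueue 5, 14, 13 → queue [15, 9, 7, 10, 5, 14, 13]
Visit 15; enqueue 2, 6 → queue [9, 7, 10, 5, 14, 13, 2, 6]
Visit 9; enqueue 3 → queue [7, 10, 5, 14, 13, 2, 6, 3]
Visit 7 → queue [10, 5, 14, 13, 2, 6, 3]
Visit 10 → queue [5, 14, 13, 2, 6, 3]
Visit 5 → queue [14, 13, 2, 6, 3]
Visit 14; enqueue 12 → queue [13, 2, 6, 3, 12]
Visit 13; enqueue 4 → queue [2, 6, 3, 12, 4]
Visit 2 → queue [6, 3, 12, 4]
Visit 6 → queue [3, 12, 4]
Visit 3; enqueue 8 → queue [12, 4, 8]
Visit 12 → queue [4, 8]
Visit 4 → queue [8]
Visit 8 → queue []

1 11 0 15 9 7 10 5 14 13 2 6 3 12 4 8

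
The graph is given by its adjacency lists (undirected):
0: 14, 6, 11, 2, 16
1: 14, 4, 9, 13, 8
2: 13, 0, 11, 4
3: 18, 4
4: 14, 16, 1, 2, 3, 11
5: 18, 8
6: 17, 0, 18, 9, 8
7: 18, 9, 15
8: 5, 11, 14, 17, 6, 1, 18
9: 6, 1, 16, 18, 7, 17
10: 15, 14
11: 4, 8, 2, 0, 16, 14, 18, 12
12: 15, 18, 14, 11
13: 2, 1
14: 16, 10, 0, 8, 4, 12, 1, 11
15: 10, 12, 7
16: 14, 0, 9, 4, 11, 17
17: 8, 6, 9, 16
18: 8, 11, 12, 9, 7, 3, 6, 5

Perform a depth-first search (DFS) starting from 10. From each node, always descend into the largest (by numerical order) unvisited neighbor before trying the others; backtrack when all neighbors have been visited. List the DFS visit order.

Visit 10
10 → 15
15 → 12
12 → 18
18 → 11
11 → 16
16 → 17
17 → 9
9 → 7
9 → 6
6 → 8
8 → 14
14 → 4
4 → 3
4 → 2
2 → 13
13 → 1
2 → 0
8 → 5

10 → 15 → 12 → 18 → 11 → 16 → 17 → 9 → 7 → 6 → 8 → 14 → 4 → 3 → 2 → 13 → 1 → 0 → 5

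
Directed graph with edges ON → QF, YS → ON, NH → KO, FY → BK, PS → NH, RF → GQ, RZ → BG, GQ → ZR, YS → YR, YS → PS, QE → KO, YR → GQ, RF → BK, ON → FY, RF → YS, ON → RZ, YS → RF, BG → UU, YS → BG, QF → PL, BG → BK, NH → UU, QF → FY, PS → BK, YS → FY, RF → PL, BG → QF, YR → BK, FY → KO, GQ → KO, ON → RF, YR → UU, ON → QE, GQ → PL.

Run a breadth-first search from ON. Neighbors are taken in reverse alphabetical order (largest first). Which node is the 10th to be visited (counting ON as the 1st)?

GQ

Visit ON; enqueue RZ, RF, QF, QE, FY → queue [RZ, RF, QF, QE, FY]
Visit RZ; enqueue BG → queue [RF, QF, QE, FY, BG]
Visit RF; enqueue YS, PL, GQ, BK → queue [QF, QE, FY, BG, YS, PL, GQ, BK]
Visit QF → queue [QE, FY, BG, YS, PL, GQ, BK]
Visit QE; enqueue KO → queue [FY, BG, YS, PL, GQ, BK, KO]
Visit FY → queue [BG, YS, PL, GQ, BK, KO]
Visit BG; enqueue UU → queue [YS, PL, GQ, BK, KO, UU]
Visit YS; enqueue YR, PS → queue [PL, GQ, BK, KO, UU, YR, PS]
Visit PL → queue [GQ, BK, KO, UU, YR, PS]
Visit GQ; enqueue ZR → queue [BK, KO, UU, YR, PS, ZR]
Visit BK → queue [KO, UU, YR, PS, ZR]
Visit KO → queue [UU, YR, PS, ZR]
Visit UU → queue [YR, PS, ZR]
Visit YR → queue [PS, ZR]
Visit PS; enqueue NH → queue [ZR, NH]
Visit ZR → queue [NH]
Visit NH → queue []

Visit order: ON, RZ, RF, QF, QE, FY, BG, YS, PL, GQ, BK, KO, UU, YR, PS, ZR, NH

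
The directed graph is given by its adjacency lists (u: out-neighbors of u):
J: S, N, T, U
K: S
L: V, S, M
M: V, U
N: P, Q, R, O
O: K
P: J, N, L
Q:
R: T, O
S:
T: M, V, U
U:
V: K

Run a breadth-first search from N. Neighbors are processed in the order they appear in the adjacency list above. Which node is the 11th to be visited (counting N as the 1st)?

U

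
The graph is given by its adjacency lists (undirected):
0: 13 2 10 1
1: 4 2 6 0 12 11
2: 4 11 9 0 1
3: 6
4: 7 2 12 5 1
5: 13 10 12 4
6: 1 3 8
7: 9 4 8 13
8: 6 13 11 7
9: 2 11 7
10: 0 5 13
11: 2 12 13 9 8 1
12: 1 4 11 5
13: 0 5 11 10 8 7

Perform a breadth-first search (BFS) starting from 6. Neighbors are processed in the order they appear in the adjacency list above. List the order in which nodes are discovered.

6 → 1 → 3 → 8 → 4 → 2 → 0 → 12 → 11 → 13 → 7 → 5 → 9 → 10

Visit 6; enqueue 1, 3, 8 → queue [1, 3, 8]
Visit 1; enqueue 4, 2, 0, 12, 11 → queue [3, 8, 4, 2, 0, 12, 11]
Visit 3 → queue [8, 4, 2, 0, 12, 11]
Visit 8; enqueue 13, 7 → queue [4, 2, 0, 12, 11, 13, 7]
Visit 4; enqueue 5 → queue [2, 0, 12, 11, 13, 7, 5]
Visit 2; enqueue 9 → queue [0, 12, 11, 13, 7, 5, 9]
Visit 0; enqueue 10 → queue [12, 11, 13, 7, 5, 9, 10]
Visit 12 → queue [11, 13, 7, 5, 9, 10]
Visit 11 → queue [13, 7, 5, 9, 10]
Visit 13 → queue [7, 5, 9, 10]
Visit 7 → queue [5, 9, 10]
Visit 5 → queue [9, 10]
Visit 9 → queue [10]
Visit 10 → queue []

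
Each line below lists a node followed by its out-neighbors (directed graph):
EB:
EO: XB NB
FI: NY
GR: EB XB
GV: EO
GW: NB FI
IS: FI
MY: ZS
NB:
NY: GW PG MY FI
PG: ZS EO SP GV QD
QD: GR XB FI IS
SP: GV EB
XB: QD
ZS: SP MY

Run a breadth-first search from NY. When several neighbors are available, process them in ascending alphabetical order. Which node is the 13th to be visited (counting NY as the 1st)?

GR

Visit NY; enqueue FI, GW, MY, PG → queue [FI, GW, MY, PG]
Visit FI → queue [GW, MY, PG]
Visit GW; enqueue NB → queue [MY, PG, NB]
Visit MY; enqueue ZS → queue [PG, NB, ZS]
Visit PG; enqueue EO, GV, QD, SP → queue [NB, ZS, EO, GV, QD, SP]
Visit NB → queue [ZS, EO, GV, QD, SP]
Visit ZS → queue [EO, GV, QD, SP]
Visit EO; enqueue XB → queue [GV, QD, SP, XB]
Visit GV → queue [QD, SP, XB]
Visit QD; enqueue GR, IS → queue [SP, XB, GR, IS]
Visit SP; enqueue EB → queue [XB, GR, IS, EB]
Visit XB → queue [GR, IS, EB]
Visit GR → queue [IS, EB]
Visit IS → queue [EB]
Visit EB → queue []

Visit order: NY, FI, GW, MY, PG, NB, ZS, EO, GV, QD, SP, XB, GR, IS, EB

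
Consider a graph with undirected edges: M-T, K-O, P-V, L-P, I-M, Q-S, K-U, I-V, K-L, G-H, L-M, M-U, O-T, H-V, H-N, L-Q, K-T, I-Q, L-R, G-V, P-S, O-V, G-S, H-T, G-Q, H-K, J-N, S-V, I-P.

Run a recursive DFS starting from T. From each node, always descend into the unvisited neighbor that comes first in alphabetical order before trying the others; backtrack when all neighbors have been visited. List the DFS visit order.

T -> H -> G -> Q -> I -> M -> L -> K -> O -> V -> P -> S -> U -> R -> N -> J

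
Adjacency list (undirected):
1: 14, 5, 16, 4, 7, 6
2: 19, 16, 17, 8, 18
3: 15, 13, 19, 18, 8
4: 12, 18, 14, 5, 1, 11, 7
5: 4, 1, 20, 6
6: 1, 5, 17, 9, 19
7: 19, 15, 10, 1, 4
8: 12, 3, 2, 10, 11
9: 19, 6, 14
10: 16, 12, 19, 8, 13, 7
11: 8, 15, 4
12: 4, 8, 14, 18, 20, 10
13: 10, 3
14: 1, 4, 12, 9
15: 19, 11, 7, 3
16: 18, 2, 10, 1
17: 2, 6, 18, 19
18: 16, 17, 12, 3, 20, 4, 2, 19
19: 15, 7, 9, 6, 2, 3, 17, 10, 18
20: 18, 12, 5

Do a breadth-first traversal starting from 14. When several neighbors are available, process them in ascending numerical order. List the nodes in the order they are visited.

14, 1, 4, 9, 12, 5, 6, 7, 16, 11, 18, 19, 8, 10, 20, 17, 15, 2, 3, 13

Visit 14; enqueue 1, 4, 9, 12 → queue [1, 4, 9, 12]
Visit 1; enqueue 5, 6, 7, 16 → queue [4, 9, 12, 5, 6, 7, 16]
Visit 4; enqueue 11, 18 → queue [9, 12, 5, 6, 7, 16, 11, 18]
Visit 9; enqueue 19 → queue [12, 5, 6, 7, 16, 11, 18, 19]
Visit 12; enqueue 8, 10, 20 → queue [5, 6, 7, 16, 11, 18, 19, 8, 10, 20]
Visit 5 → queue [6, 7, 16, 11, 18, 19, 8, 10, 20]
Visit 6; enqueue 17 → queue [7, 16, 11, 18, 19, 8, 10, 20, 17]
Visit 7; enqueue 15 → queue [16, 11, 18, 19, 8, 10, 20, 17, 15]
Visit 16; enqueue 2 → queue [11, 18, 19, 8, 10, 20, 17, 15, 2]
Visit 11 → queue [18, 19, 8, 10, 20, 17, 15, 2]
Visit 18; enqueue 3 → queue [19, 8, 10, 20, 17, 15, 2, 3]
Visit 19 → queue [8, 10, 20, 17, 15, 2, 3]
Visit 8 → queue [10, 20, 17, 15, 2, 3]
Visit 10; enqueue 13 → queue [20, 17, 15, 2, 3, 13]
Visit 20 → queue [17, 15, 2, 3, 13]
Visit 17 → queue [15, 2, 3, 13]
Visit 15 → queue [2, 3, 13]
Visit 2 → queue [3, 13]
Visit 3 → queue [13]
Visit 13 → queue []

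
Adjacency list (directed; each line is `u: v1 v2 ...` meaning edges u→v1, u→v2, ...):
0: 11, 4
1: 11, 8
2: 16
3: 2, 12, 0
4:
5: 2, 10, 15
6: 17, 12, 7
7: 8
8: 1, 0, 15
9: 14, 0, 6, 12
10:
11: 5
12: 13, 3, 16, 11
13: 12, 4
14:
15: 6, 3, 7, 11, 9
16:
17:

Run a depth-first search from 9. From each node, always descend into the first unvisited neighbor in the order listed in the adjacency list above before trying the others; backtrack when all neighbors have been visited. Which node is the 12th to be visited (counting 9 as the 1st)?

Visit 9
9 → 14
9 → 0
0 → 11
11 → 5
5 → 2
2 → 16
5 → 10
5 → 15
15 → 6
6 → 17
6 → 12
12 → 13
13 → 4
12 → 3
6 → 7
7 → 8
8 → 1

Visit order: 9, 14, 0, 11, 5, 2, 16, 10, 15, 6, 17, 12, 13, 4, 3, 7, 8, 1

12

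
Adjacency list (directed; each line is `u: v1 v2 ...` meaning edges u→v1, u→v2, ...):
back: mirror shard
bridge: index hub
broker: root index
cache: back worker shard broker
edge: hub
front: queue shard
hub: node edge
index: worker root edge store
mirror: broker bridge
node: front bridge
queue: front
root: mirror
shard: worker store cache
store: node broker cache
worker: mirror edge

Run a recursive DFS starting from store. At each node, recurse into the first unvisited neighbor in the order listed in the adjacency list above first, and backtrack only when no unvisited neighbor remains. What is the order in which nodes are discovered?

store node front queue shard worker mirror broker root index edge hub bridge cache back

Visit store
store → node
node → front
front → queue
front → shard
shard → worker
worker → mirror
mirror → broker
broker → root
broker → index
index → edge
edge → hub
mirror → bridge
shard → cache
cache → back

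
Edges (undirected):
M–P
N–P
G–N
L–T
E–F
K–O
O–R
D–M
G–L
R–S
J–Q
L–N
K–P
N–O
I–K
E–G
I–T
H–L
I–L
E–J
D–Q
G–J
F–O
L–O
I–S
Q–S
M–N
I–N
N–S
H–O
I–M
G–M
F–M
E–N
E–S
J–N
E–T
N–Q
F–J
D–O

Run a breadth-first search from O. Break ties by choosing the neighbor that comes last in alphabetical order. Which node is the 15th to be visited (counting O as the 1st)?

Visit O; enqueue R, N, L, K, H, F, D → queue [R, N, L, K, H, F, D]
Visit R; enqueue S → queue [N, L, K, H, F, D, S]
Visit N; enqueue Q, P, M, J, I, G, E → queue [L, K, H, F, D, S, Q, P, M, J, I, G, E]
Visit L; enqueue T → queue [K, H, F, D, S, Q, P, M, J, I, G, E, T]
Visit K → queue [H, F, D, S, Q, P, M, J, I, G, E, T]
Visit H → queue [F, D, S, Q, P, M, J, I, G, E, T]
Visit F → queue [D, S, Q, P, M, J, I, G, E, T]
Visit D → queue [S, Q, P, M, J, I, G, E, T]
Visit S → queue [Q, P, M, J, I, G, E, T]
Visit Q → queue [P, M, J, I, G, E, T]
Visit P → queue [M, J, I, G, E, T]
Visit M → queue [J, I, G, E, T]
Visit J → queue [I, G, E, T]
Visit I → queue [G, E, T]
Visit G → queue [E, T]
Visit E → queue [T]
Visit T → queue []

Visit order: O, R, N, L, K, H, F, D, S, Q, P, M, J, I, G, E, T

G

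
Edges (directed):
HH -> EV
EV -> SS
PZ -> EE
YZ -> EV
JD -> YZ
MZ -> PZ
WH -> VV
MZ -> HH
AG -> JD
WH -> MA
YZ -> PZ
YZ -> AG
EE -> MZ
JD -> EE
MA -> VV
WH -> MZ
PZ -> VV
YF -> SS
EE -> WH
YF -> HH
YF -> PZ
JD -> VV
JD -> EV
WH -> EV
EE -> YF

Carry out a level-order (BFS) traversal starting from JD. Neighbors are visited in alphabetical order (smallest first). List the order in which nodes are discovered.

Visit JD; enqueue EE, EV, VV, YZ → queue [EE, EV, VV, YZ]
Visit EE; enqueue MZ, WH, YF → queue [EV, VV, YZ, MZ, WH, YF]
Visit EV; enqueue SS → queue [VV, YZ, MZ, WH, YF, SS]
Visit VV → queue [YZ, MZ, WH, YF, SS]
Visit YZ; enqueue AG, PZ → queue [MZ, WH, YF, SS, AG, PZ]
Visit MZ; enqueue HH → queue [WH, YF, SS, AG, PZ, HH]
Visit WH; enqueue MA → queue [YF, SS, AG, PZ, HH, MA]
Visit YF → queue [SS, AG, PZ, HH, MA]
Visit SS → queue [AG, PZ, HH, MA]
Visit AG → queue [PZ, HH, MA]
Visit PZ → queue [HH, MA]
Visit HH → queue [MA]
Visit MA → queue []

JD -> EE -> EV -> VV -> YZ -> MZ -> WH -> YF -> SS -> AG -> PZ -> HH -> MA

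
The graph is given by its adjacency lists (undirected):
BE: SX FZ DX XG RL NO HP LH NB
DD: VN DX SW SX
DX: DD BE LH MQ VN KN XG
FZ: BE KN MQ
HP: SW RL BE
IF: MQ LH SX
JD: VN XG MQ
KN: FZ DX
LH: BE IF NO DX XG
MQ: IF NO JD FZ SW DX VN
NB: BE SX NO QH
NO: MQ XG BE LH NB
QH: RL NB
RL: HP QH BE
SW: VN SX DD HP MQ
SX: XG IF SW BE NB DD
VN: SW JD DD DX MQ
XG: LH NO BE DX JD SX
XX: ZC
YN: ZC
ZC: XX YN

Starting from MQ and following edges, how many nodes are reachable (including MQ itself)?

18

BFS from MQ visits: MQ, IF, NO, JD, FZ, SW, DX, VN, LH, SX, XG, BE, NB, KN, DD, HP, RL, QH
Reachable nodes: 18 of 21 total.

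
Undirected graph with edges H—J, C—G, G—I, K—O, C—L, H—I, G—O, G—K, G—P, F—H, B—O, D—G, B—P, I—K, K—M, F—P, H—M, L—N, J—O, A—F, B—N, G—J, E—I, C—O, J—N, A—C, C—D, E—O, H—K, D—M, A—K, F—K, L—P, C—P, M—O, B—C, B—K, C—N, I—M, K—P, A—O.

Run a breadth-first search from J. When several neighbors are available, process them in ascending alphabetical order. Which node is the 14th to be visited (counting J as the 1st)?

L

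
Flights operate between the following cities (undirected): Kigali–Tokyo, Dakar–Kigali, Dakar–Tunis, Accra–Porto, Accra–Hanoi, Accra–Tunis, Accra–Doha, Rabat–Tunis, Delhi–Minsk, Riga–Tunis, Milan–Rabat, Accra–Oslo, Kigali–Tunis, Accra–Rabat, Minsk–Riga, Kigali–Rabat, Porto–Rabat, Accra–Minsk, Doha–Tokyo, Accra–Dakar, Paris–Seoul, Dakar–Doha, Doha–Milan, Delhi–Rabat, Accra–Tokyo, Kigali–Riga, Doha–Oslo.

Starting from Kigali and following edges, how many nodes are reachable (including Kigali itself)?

14

BFS from Kigali visits: Kigali, Dakar, Rabat, Riga, Tokyo, Tunis, Accra, Doha, Delhi, Milan, Porto, Minsk, Hanoi, Oslo
Reachable nodes: 14 of 16 total.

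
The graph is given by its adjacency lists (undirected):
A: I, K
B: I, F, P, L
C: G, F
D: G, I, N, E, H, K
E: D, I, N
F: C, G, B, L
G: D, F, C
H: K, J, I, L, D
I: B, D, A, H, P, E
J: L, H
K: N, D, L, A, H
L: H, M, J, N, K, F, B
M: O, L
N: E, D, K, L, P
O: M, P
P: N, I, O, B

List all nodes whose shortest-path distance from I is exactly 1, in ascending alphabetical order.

Level 0: I
Level 1: A, B, D, E, H, P
Level 2: F, G, J, K, L, N, O
Level 3: C, M

A, B, D, E, H, P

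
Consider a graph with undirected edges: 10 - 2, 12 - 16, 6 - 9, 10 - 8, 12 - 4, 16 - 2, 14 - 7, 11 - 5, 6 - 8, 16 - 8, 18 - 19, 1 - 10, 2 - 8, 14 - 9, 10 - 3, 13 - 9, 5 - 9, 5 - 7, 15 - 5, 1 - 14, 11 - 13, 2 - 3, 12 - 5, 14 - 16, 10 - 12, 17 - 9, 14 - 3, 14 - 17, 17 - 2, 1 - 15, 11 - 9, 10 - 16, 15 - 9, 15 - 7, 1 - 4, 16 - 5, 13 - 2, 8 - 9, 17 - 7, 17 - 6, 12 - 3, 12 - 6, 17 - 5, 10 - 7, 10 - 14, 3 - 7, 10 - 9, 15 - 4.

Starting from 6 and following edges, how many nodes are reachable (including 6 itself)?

BFS from 6 visits: 6, 8, 9, 12, 17, 2, 10, 16, 5, 11, 13, 14, 15, 3, 4, 7, 1
Reachable nodes: 17 of 19 total.

17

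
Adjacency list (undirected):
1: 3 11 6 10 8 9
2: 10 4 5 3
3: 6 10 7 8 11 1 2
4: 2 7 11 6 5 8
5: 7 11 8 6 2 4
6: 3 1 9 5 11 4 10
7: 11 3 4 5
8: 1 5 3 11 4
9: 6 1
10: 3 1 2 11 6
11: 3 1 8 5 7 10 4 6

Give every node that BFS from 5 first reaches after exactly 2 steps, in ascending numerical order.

1, 3, 9, 10

Level 0: 5
Level 1: 2, 4, 6, 7, 8, 11
Level 2: 1, 3, 9, 10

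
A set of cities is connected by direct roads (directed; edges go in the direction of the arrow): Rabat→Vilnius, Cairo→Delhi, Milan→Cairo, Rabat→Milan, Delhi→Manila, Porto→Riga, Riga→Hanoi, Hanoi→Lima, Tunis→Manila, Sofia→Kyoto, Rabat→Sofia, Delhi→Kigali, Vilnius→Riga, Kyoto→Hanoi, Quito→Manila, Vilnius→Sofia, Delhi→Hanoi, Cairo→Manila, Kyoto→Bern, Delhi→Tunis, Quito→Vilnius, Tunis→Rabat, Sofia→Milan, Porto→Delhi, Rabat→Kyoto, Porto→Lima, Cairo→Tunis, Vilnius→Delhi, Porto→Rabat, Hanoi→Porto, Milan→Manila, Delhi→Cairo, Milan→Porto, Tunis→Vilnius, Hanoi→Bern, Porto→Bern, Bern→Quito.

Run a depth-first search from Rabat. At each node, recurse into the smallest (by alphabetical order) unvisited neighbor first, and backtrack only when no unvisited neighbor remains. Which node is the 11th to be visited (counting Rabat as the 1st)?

Lima

Visit Rabat
Rabat → Kyoto
Kyoto → Bern
Bern → Quito
Quito → Manila
Quito → Vilnius
Vilnius → Delhi
Delhi → Cairo
Cairo → Tunis
Delhi → Hanoi
Hanoi → Lima
Hanoi → Porto
Porto → Riga
Delhi → Kigali
Vilnius → Sofia
Sofia → Milan

Visit order: Rabat, Kyoto, Bern, Quito, Manila, Vilnius, Delhi, Cairo, Tunis, Hanoi, Lima, Porto, Riga, Kigali, Sofia, Milan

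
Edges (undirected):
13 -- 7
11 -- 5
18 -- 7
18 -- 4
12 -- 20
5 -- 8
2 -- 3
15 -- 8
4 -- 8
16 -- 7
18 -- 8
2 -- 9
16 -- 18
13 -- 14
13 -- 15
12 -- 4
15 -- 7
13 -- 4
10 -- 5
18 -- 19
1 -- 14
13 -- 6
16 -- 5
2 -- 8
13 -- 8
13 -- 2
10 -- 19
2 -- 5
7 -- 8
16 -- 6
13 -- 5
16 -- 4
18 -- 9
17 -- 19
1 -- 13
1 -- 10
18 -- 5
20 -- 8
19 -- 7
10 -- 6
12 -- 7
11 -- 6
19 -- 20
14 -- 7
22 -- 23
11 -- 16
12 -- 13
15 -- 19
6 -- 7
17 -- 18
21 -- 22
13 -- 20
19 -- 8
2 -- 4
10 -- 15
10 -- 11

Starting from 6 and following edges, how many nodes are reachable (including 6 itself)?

20

BFS from 6 visits: 6, 7, 10, 11, 13, 16, 8, 12, 14, 15, 18, 19, 1, 5, 2, 4, 20, 9, 17, 3
Reachable nodes: 20 of 23 total.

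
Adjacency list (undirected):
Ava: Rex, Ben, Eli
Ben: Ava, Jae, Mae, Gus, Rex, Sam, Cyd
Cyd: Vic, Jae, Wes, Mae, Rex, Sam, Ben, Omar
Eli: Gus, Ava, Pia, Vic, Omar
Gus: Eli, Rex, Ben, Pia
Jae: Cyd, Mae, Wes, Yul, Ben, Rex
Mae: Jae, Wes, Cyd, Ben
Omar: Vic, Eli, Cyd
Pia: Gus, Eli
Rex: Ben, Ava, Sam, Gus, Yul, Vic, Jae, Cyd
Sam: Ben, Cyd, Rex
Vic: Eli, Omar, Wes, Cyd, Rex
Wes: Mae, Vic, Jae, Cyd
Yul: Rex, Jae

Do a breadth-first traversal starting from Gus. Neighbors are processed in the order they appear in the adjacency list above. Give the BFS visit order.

Visit Gus; enqueue Eli, Rex, Ben, Pia → queue [Eli, Rex, Ben, Pia]
Visit Eli; enqueue Ava, Vic, Omar → queue [Rex, Ben, Pia, Ava, Vic, Omar]
Visit Rex; enqueue Sam, Yul, Jae, Cyd → queue [Ben, Pia, Ava, Vic, Omar, Sam, Yul, Jae, Cyd]
Visit Ben; enqueue Mae → queue [Pia, Ava, Vic, Omar, Sam, Yul, Jae, Cyd, Mae]
Visit Pia → queue [Ava, Vic, Omar, Sam, Yul, Jae, Cyd, Mae]
Visit Ava → queue [Vic, Omar, Sam, Yul, Jae, Cyd, Mae]
Visit Vic; enqueue Wes → queue [Omar, Sam, Yul, Jae, Cyd, Mae, Wes]
Visit Omar → queue [Sam, Yul, Jae, Cyd, Mae, Wes]
Visit Sam → queue [Yul, Jae, Cyd, Mae, Wes]
Visit Yul → queue [Jae, Cyd, Mae, Wes]
Visit Jae → queue [Cyd, Mae, Wes]
Visit Cyd → queue [Mae, Wes]
Visit Mae → queue [Wes]
Visit Wes → queue []

Gus, Eli, Rex, Ben, Pia, Ava, Vic, Omar, Sam, Yul, Jae, Cyd, Mae, Wes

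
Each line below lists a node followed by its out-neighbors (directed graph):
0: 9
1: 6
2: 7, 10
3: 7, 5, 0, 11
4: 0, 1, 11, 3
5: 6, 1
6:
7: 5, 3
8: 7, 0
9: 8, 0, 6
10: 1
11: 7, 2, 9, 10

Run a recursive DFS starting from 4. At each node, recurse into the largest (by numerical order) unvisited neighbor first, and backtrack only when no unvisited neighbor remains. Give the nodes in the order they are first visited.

Visit 4
4 → 11
11 → 10
10 → 1
1 → 6
11 → 9
9 → 8
8 → 7
7 → 5
7 → 3
3 → 0
11 → 2

4 → 11 → 10 → 1 → 6 → 9 → 8 → 7 → 5 → 3 → 0 → 2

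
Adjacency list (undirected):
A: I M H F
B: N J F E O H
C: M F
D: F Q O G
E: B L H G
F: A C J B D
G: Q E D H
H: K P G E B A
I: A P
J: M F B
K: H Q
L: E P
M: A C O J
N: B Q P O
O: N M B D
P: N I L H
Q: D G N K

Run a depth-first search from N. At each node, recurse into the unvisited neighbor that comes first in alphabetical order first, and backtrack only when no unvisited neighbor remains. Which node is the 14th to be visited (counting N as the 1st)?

M

Visit N
N → B
B → E
E → G
G → D
D → F
F → A
A → H
H → K
K → Q
H → P
P → I
P → L
A → M
M → C
M → J
M → O

Visit order: N, B, E, G, D, F, A, H, K, Q, P, I, L, M, C, J, O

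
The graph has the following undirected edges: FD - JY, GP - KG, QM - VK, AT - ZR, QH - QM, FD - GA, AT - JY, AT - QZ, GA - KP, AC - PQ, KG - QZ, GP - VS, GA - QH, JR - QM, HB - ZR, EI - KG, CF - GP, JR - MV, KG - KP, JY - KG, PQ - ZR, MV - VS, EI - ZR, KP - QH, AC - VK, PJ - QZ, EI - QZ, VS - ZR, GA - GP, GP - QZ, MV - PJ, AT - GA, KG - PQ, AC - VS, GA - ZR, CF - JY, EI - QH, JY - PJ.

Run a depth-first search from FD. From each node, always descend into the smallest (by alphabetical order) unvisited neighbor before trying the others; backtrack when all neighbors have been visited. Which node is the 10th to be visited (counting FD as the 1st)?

KP

Visit FD
FD → GA
GA → AT
AT → JY
JY → CF
CF → GP
GP → KG
KG → EI
EI → QH
QH → KP
QH → QM
QM → JR
JR → MV
MV → PJ
PJ → QZ
MV → VS
VS → AC
AC → PQ
PQ → ZR
ZR → HB
AC → VK

Visit order: FD, GA, AT, JY, CF, GP, KG, EI, QH, KP, QM, JR, MV, PJ, QZ, VS, AC, PQ, ZR, HB, VK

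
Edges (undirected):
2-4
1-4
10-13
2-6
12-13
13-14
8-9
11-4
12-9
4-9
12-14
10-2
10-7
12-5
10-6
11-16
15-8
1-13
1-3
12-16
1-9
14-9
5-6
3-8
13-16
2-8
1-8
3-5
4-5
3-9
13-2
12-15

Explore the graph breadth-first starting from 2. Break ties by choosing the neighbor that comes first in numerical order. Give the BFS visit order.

Visit 2; enqueue 4, 6, 8, 10, 13 → queue [4, 6, 8, 10, 13]
Visit 4; enqueue 1, 5, 9, 11 → queue [6, 8, 10, 13, 1, 5, 9, 11]
Visit 6 → queue [8, 10, 13, 1, 5, 9, 11]
Visit 8; enqueue 3, 15 → queue [10, 13, 1, 5, 9, 11, 3, 15]
Visit 10; enqueue 7 → queue [13, 1, 5, 9, 11, 3, 15, 7]
Visit 13; enqueue 12, 14, 16 → queue [1, 5, 9, 11, 3, 15, 7, 12, 14, 16]
Visit 1 → queue [5, 9, 11, 3, 15, 7, 12, 14, 16]
Visit 5 → queue [9, 11, 3, 15, 7, 12, 14, 16]
Visit 9 → queue [11, 3, 15, 7, 12, 14, 16]
Visit 11 → queue [3, 15, 7, 12, 14, 16]
Visit 3 → queue [15, 7, 12, 14, 16]
Visit 15 → queue [7, 12, 14, 16]
Visit 7 → queue [12, 14, 16]
Visit 12 → queue [14, 16]
Visit 14 → queue [16]
Visit 16 → queue []

2 -> 4 -> 6 -> 8 -> 10 -> 13 -> 1 -> 5 -> 9 -> 11 -> 3 -> 15 -> 7 -> 12 -> 14 -> 16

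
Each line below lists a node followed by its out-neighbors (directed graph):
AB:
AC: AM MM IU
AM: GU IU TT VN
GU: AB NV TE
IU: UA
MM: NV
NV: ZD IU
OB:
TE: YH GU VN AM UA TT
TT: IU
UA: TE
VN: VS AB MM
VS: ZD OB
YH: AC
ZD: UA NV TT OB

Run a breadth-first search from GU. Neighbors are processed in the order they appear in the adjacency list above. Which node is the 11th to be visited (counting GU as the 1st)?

TT

Visit GU; enqueue AB, NV, TE → queue [AB, NV, TE]
Visit AB → queue [NV, TE]
Visit NV; enqueue ZD, IU → queue [TE, ZD, IU]
Visit TE; enqueue YH, VN, AM, UA, TT → queue [ZD, IU, YH, VN, AM, UA, TT]
Visit ZD; enqueue OB → queue [IU, YH, VN, AM, UA, TT, OB]
Visit IU → queue [YH, VN, AM, UA, TT, OB]
Visit YH; enqueue AC → queue [VN, AM, UA, TT, OB, AC]
Visit VN; enqueue VS, MM → queue [AM, UA, TT, OB, AC, VS, MM]
Visit AM → queue [UA, TT, OB, AC, VS, MM]
Visit UA → queue [TT, OB, AC, VS, MM]
Visit TT → queue [OB, AC, VS, MM]
Visit OB → queue [AC, VS, MM]
Visit AC → queue [VS, MM]
Visit VS → queue [MM]
Visit MM → queue []

Visit order: GU, AB, NV, TE, ZD, IU, YH, VN, AM, UA, TT, OB, AC, VS, MM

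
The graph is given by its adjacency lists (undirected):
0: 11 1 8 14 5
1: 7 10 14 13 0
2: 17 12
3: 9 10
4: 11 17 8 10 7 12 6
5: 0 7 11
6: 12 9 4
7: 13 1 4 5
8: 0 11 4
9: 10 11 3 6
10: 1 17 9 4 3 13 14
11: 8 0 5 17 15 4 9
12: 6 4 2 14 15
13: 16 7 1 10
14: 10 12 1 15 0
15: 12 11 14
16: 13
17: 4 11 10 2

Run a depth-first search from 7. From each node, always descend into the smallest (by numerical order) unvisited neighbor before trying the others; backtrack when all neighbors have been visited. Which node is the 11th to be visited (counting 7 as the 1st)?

Visit 7
7 → 1
1 → 0
0 → 5
5 → 11
11 → 4
4 → 6
6 → 9
9 → 3
3 → 10
10 → 13
13 → 16
10 → 14
14 → 12
12 → 2
2 → 17
12 → 15
4 → 8

Visit order: 7, 1, 0, 5, 11, 4, 6, 9, 3, 10, 13, 16, 14, 12, 2, 17, 15, 8

13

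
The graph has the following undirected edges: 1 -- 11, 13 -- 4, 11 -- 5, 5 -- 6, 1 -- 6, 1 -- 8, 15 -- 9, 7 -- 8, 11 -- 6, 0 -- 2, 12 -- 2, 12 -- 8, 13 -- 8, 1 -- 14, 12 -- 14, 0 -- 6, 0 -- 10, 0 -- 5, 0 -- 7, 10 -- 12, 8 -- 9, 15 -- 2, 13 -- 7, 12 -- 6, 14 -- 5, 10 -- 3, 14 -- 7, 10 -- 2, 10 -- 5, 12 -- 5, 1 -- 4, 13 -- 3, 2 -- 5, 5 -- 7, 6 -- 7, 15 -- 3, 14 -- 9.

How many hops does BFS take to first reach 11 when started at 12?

2

Level 0: 12
Level 1: 2, 5, 6, 8, 10, 14
Level 2: 0, 1, 3, 7, 9, 11, 13, 15
Level 3: 4
11 first appears at level 2.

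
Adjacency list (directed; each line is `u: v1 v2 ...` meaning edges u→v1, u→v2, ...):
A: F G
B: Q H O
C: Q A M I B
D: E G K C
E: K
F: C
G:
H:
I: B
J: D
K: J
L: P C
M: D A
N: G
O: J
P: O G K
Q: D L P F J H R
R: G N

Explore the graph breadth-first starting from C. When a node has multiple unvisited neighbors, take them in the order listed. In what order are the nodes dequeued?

Visit C; enqueue Q, A, M, I, B → queue [Q, A, M, I, B]
Visit Q; enqueue D, L, P, F, J, H, R → queue [A, M, I, B, D, L, P, F, J, H, R]
Visit A; enqueue G → queue [M, I, B, D, L, P, F, J, H, R, G]
Visit M → queue [I, B, D, L, P, F, J, H, R, G]
Visit I → queue [B, D, L, P, F, J, H, R, G]
Visit B; enqueue O → queue [D, L, P, F, J, H, R, G, O]
Visit D; enqueue E, K → queue [L, P, F, J, H, R, G, O, E, K]
Visit L → queue [P, F, J, H, R, G, O, E, K]
Visit P → queue [F, J, H, R, G, O, E, K]
Visit F → queue [J, H, R, G, O, E, K]
Visit J → queue [H, R, G, O, E, K]
Visit H → queue [R, G, O, E, K]
Visit R; enqueue N → queue [G, O, E, K, N]
Visit G → queue [O, E, K, N]
Visit O → queue [E, K, N]
Visit E → queue [K, N]
Visit K → queue [N]
Visit N → queue []

C Q A M I B D L P F J H R G O E K N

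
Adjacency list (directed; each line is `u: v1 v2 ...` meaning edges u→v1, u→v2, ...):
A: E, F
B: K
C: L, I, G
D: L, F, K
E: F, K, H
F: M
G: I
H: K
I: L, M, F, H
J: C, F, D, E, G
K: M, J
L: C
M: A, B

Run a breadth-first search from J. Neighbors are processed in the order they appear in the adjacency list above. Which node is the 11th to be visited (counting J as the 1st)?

H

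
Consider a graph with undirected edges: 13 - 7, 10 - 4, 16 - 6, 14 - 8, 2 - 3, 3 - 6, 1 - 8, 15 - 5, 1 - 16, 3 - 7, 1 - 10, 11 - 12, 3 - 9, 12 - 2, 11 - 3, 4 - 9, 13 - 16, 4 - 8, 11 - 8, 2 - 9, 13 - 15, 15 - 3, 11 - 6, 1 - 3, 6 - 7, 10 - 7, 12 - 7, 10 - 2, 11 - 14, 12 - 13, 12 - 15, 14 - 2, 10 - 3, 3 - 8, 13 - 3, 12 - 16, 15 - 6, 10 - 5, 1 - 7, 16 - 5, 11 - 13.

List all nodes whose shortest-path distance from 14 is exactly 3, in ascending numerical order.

5, 7, 15, 16

Level 0: 14
Level 1: 2, 8, 11
Level 2: 1, 3, 4, 6, 9, 10, 12, 13
Level 3: 5, 7, 15, 16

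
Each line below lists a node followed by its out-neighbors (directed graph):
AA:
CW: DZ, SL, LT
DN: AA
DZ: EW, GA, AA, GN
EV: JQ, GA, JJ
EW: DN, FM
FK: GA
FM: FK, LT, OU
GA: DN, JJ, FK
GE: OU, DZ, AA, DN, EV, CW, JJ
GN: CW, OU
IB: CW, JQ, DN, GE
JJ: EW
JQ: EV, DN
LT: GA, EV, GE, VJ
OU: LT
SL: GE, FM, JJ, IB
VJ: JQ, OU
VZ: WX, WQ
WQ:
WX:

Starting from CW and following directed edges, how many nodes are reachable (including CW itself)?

BFS from CW visits: CW, DZ, SL, LT, EW, GA, AA, GN, GE, FM, JJ, IB, EV, VJ, DN, FK, OU, JQ
Reachable nodes: 18 of 21 total.

18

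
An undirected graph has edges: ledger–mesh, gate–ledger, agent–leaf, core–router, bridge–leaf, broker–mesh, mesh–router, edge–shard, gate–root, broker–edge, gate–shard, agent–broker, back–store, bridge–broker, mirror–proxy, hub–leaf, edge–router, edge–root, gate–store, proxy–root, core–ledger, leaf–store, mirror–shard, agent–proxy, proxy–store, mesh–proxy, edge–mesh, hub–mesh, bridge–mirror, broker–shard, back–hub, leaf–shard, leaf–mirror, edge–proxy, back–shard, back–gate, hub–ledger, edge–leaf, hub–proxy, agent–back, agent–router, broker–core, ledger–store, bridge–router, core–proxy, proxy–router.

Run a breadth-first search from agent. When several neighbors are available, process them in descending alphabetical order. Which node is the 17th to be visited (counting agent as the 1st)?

ledger

Visit agent; enqueue router, proxy, leaf, broker, back → queue [router, proxy, leaf, broker, back]
Visit router; enqueue mesh, edge, core, bridge → queue [proxy, leaf, broker, back, mesh, edge, core, bridge]
Visit proxy; enqueue store, root, mirror, hub → queue [leaf, broker, back, mesh, edge, core, bridge, store, root, mirror, hub]
Visit leaf; enqueue shard → queue [broker, back, mesh, edge, core, bridge, store, root, mirror, hub, shard]
Visit broker → queue [back, mesh, edge, core, bridge, store, root, mirror, hub, shard]
Visit back; enqueue gate → queue [mesh, edge, core, bridge, store, root, mirror, hub, shard, gate]
Visit mesh; enqueue ledger → queue [edge, core, bridge, store, root, mirror, hub, shard, gate, ledger]
Visit edge → queue [core, bridge, store, root, mirror, hub, shard, gate, ledger]
Visit core → queue [bridge, store, root, mirror, hub, shard, gate, ledger]
Visit bridge → queue [store, root, mirror, hub, shard, gate, ledger]
Visit store → queue [root, mirror, hub, shard, gate, ledger]
Visit root → queue [mirror, hub, shard, gate, ledger]
Visit mirror → queue [hub, shard, gate, ledger]
Visit hub → queue [shard, gate, ledger]
Visit shard → queue [gate, ledger]
Visit gate → queue [ledger]
Visit ledger → queue []

Visit order: agent, router, proxy, leaf, broker, back, mesh, edge, core, bridge, store, root, mirror, hub, shard, gate, ledger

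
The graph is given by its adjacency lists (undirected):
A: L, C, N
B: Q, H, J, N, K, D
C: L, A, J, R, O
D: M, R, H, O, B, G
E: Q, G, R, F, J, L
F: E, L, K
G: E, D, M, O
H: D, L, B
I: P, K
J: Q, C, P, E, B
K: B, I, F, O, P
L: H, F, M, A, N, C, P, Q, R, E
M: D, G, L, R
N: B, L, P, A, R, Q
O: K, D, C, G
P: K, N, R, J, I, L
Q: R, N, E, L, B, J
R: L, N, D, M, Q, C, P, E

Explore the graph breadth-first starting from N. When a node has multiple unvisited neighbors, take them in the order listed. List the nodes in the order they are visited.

N B L P A R Q H J K D F M C E I O G

Visit N; enqueue B, L, P, A, R, Q → queue [B, L, P, A, R, Q]
Visit B; enqueue H, J, K, D → queue [L, P, A, R, Q, H, J, K, D]
Visit L; enqueue F, M, C, E → queue [P, A, R, Q, H, J, K, D, F, M, C, E]
Visit P; enqueue I → queue [A, R, Q, H, J, K, D, F, M, C, E, I]
Visit A → queue [R, Q, H, J, K, D, F, M, C, E, I]
Visit R → queue [Q, H, J, K, D, F, M, C, E, I]
Visit Q → queue [H, J, K, D, F, M, C, E, I]
Visit H → queue [J, K, D, F, M, C, E, I]
Visit J → queue [K, D, F, M, C, E, I]
Visit K; enqueue O → queue [D, F, M, C, E, I, O]
Visit D; enqueue G → queue [F, M, C, E, I, O, G]
Visit F → queue [M, C, E, I, O, G]
Visit M → queue [C, E, I, O, G]
Visit C → queue [E, I, O, G]
Visit E → queue [I, O, G]
Visit I → queue [O, G]
Visit O → queue [G]
Visit G → queue []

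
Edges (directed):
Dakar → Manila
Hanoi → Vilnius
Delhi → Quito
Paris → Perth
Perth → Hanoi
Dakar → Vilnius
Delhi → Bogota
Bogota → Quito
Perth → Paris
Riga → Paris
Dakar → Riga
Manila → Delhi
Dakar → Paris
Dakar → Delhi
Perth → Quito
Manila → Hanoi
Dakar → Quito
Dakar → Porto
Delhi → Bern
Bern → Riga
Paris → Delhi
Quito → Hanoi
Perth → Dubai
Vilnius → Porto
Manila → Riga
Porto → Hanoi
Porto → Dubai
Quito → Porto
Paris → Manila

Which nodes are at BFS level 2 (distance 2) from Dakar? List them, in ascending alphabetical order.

Level 0: Dakar
Level 1: Delhi, Manila, Paris, Porto, Quito, Riga, Vilnius
Level 2: Bern, Bogota, Dubai, Hanoi, Perth

Bern, Bogota, Dubai, Hanoi, Perth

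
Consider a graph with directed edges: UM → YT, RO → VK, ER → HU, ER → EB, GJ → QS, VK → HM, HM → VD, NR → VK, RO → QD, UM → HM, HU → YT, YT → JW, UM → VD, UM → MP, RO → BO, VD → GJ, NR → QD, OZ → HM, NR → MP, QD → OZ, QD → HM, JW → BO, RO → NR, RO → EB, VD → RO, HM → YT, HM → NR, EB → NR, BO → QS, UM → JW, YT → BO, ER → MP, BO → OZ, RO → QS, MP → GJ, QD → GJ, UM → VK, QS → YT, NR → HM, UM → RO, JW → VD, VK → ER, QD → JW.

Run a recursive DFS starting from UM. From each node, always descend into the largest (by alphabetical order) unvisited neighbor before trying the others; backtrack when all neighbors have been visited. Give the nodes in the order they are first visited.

Visit UM
UM → YT
YT → JW
JW → VD
VD → RO
RO → VK
VK → HM
HM → NR
NR → QD
QD → OZ
QD → GJ
GJ → QS
NR → MP
VK → ER
ER → HU
ER → EB
RO → BO

UM -> YT -> JW -> VD -> RO -> VK -> HM -> NR -> QD -> OZ -> GJ -> QS -> MP -> ER -> HU -> EB -> BO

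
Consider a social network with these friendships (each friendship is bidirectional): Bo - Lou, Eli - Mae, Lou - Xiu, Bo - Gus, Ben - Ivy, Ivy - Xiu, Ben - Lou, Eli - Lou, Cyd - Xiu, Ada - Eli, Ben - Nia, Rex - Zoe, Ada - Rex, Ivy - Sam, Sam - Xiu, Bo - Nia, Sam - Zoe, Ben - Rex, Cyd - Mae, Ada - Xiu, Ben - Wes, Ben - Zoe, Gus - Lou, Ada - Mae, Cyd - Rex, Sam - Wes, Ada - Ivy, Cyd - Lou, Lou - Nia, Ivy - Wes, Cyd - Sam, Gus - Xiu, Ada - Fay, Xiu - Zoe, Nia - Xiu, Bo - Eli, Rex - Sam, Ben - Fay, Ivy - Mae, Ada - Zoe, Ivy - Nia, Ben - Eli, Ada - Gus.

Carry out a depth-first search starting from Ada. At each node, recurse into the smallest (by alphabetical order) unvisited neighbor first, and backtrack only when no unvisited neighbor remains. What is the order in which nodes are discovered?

Ada -> Eli -> Ben -> Fay -> Ivy -> Mae -> Cyd -> Lou -> Bo -> Gus -> Xiu -> Nia -> Sam -> Rex -> Zoe -> Wes

Visit Ada
Ada → Eli
Eli → Ben
Ben → Fay
Ben → Ivy
Ivy → Mae
Mae → Cyd
Cyd → Lou
Lou → Bo
Bo → Gus
Gus → Xiu
Xiu → Nia
Xiu → Sam
Sam → Rex
Rex → Zoe
Sam → Wes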